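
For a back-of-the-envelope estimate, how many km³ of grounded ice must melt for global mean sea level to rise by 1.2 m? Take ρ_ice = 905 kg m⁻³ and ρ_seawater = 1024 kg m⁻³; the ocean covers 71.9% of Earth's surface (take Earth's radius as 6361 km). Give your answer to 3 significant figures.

≈ 4.96×10^5 km³

Required water volume = Δh × A = 1.2 m × 3.66×10^14 m² = 4.387×10^14 m³ = 4.387×10^5 km³.
Ice volume = water volume × ρ_w/ρ_ice = 4.387×10^5 × 1024/905 = 4.96×10^5 km³.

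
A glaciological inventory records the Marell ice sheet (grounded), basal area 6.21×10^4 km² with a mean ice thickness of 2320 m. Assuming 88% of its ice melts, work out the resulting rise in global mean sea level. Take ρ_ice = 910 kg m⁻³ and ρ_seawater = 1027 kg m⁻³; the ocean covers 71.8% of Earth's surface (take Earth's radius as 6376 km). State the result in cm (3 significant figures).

Marell: ice volume = 6.21×10^4 km² × 2320 m = 1.441×10^5 km³; 0.88 × 1.441×10^5 × (910/1027) = 1.123×10^5 km³ of water.
Spread over 3.67×10^14 m² of ocean, Δh = 1.123×10^14 / 3.67×10^14 = 0.306 m = 30.6 cm.

≈ 30.6 cm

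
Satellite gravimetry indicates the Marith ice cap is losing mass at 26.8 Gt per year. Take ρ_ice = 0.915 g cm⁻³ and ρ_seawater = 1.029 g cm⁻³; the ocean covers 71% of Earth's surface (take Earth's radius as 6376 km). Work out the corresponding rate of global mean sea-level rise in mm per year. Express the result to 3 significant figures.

ρ_w = 1.029 g cm⁻³ = 1029 kg m⁻³. Annual water volume added = 26.8 Gt / ρ_w = 2.680×10^13 kg / 1029 kg m⁻³ = 2.604×10^10 m³.
Δh per year = 2.604×10^10 / 3.63×10^14 = 7.18×10^-5 m = 0.0718 mm.

≈ 0.0718 mm/yr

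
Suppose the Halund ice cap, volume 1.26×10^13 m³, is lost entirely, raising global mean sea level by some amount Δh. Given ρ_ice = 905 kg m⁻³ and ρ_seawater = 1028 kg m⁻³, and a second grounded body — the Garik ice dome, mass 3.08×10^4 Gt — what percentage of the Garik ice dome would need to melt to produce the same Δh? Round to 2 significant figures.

≈ 37 %

Equal sea-level rise means equal mass of meltwater, i.e. equal mass of ice lost.
Ice mass of Halund: 1.140×10^16 kg; ice mass of Garik: 3.080×10^16 kg.
Fraction required = 1.140×10^16 / 3.080×10^16 = 0.370 → 37 %.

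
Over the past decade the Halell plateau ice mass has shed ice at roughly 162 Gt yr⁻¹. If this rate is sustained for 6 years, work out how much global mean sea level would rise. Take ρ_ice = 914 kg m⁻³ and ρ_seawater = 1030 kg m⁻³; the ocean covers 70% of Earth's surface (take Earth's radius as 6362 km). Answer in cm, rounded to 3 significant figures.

≈ 0.265 cm

Total mass lost = 162 Gt/yr × 6 yr = 972.0 Gt = 9.720×10^14 kg.
ρ_w = 1030 kg m⁻³, so water volume = 9.720×10^14 / 1030 = 9.437×10^11 m³.
Δh = 9.437×10^11 / 3.56×10^14 = 2.65×10^-3 m = 0.265 cm.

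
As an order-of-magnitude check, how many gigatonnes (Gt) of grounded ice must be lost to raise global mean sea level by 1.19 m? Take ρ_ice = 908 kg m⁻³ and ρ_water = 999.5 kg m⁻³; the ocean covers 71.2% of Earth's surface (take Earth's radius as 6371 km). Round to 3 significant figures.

≈ 4.32×10^5 Gt

Required water volume = Δh × A = 1.19 m × 3.63×10^14 m² = 4.322×10^14 m³.
ρ_w = 999.5 kg m⁻³, so the mass of water = 4.322×10^14 m³ × 999.5 kg m⁻³ = 4.320×10^17 kg = 4.32×10^5 Gt (and the same mass of ice, by conservation).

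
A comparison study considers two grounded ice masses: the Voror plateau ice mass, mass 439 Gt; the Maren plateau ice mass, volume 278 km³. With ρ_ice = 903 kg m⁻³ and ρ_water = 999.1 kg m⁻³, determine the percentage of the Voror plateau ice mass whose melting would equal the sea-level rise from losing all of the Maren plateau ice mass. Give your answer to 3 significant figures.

≈ 57.2 %

Equal sea-level rise means equal mass of meltwater, i.e. equal mass of ice lost.
Ice mass of Maren: 2.510×10^14 kg; ice mass of Voror: 4.390×10^14 kg.
Fraction required = 2.510×10^14 / 4.390×10^14 = 0.572 → 57.2 %.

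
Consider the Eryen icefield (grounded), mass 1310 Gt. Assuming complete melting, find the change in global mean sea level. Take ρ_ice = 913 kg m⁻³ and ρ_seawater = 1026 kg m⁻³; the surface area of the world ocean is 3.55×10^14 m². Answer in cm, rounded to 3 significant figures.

Eryen: 1310 Gt = 1.310×10^15 kg; dividing by ρ_w = 1026 kg m⁻³ gives 1.277×10^12 m³ of water.
Spread over 3.55×10^14 m² of ocean, Δh = 1.277×10^12 / 3.55×10^14 = 3.60×10^-3 m = 0.360 cm.

≈ 0.360 cm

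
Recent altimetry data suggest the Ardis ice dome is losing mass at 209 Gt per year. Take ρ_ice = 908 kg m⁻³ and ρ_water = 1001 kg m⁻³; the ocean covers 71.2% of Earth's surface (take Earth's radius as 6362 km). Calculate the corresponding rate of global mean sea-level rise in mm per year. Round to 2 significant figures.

≈ 0.58 mm/yr

ρ_w = 1001 kg m⁻³. Annual water volume added = 209 Gt / ρ_w = 2.090×10^14 kg / 1001 kg m⁻³ = 2.088×10^11 m³.
Δh per year = 2.088×10^11 / 3.62×10^14 = 5.77×10^-4 m = 0.58 mm.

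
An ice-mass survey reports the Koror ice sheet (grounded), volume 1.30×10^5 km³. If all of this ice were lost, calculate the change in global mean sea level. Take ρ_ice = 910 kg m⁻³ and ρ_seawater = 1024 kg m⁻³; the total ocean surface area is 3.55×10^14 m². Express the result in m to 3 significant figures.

≈ 0.325 m

Koror: 1.30×10^5 km³ × (910/1024) = 1.155×10^5 km³ of water.
Spread over 3.55×10^14 m² of ocean, Δh = 1.155×10^14 / 3.55×10^14 = 0.325 m.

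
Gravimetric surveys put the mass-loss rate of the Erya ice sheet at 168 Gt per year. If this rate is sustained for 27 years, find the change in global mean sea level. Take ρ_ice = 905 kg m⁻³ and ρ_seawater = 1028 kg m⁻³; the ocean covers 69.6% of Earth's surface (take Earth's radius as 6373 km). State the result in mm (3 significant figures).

Total mass lost = 168 Gt/yr × 27 yr = 4536 Gt = 4.536×10^15 kg.
ρ_w = 1028 kg m⁻³, so water volume = 4.536×10^15 / 1028 = 4.412×10^12 m³.
Δh = 4.412×10^12 / 3.55×10^14 = 0.0124 m = 12.4 mm.

≈ 12.4 mm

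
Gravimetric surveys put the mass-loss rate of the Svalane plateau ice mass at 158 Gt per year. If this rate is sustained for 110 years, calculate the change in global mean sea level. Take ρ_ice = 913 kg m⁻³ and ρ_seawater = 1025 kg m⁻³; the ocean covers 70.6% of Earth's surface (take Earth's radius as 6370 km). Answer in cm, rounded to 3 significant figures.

Total mass lost = 158 Gt/yr × 110 yr = 1.738×10^4 Gt = 1.738×10^16 kg.
ρ_w = 1025 kg m⁻³, so water volume = 1.738×10^16 / 1025 = 1.696×10^13 m³.
Δh = 1.696×10^13 / 3.60×10^14 = 0.0471 m = 4.71 cm.

≈ 4.71 cm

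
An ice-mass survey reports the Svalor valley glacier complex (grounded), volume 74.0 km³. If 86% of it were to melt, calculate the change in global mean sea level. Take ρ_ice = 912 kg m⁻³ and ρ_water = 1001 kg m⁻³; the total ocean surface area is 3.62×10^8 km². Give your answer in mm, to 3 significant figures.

Svalor: 0.86 × 74.0 km³ × (912/1001) = 57.98 km³ of water.
Spread over 3.62×10^14 m² of ocean, Δh = 5.798×10^10 / 3.62×10^14 = 1.60×10^-4 m = 0.160 mm.

≈ 0.160 mm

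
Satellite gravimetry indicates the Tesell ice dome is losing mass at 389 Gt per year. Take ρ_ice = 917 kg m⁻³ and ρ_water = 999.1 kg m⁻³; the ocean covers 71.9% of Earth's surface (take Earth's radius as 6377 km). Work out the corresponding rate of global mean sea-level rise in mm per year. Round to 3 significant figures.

ρ_w = 999.1 kg m⁻³. Annual water volume added = 389 Gt / ρ_w = 3.890×10^14 kg / 999.1 kg m⁻³ = 3.894×10^11 m³.
Δh per year = 3.894×10^11 / 3.67×10^14 = 1.06×10^-3 m = 1.06 mm.

≈ 1.06 mm/yr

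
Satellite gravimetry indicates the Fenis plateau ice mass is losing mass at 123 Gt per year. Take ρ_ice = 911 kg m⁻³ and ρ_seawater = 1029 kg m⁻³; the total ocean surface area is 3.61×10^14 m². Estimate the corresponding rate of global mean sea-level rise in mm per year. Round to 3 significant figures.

≈ 0.331 mm/yr

ρ_w = 1029 kg m⁻³. Annual water volume added = 123 Gt / ρ_w = 1.230×10^14 kg / 1029 kg m⁻³ = 1.195×10^11 m³.
Δh per year = 1.195×10^11 / 3.61×10^14 = 3.31×10^-4 m = 0.331 mm.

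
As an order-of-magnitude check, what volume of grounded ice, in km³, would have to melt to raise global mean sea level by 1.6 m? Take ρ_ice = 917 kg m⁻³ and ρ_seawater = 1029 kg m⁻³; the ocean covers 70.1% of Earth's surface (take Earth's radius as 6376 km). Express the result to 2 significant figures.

≈ 6.4×10^5 km³

Required water volume = Δh × A = 1.6 m × 3.58×10^14 m² = 5.730×10^14 m³ = 5.730×10^5 km³.
Ice volume = water volume × ρ_w/ρ_ice = 5.730×10^5 × 1029/917 = 6.4×10^5 km³.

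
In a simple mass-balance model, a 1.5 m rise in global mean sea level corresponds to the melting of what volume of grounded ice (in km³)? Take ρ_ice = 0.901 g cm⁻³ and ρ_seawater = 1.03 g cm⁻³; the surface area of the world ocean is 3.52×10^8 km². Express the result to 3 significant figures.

≈ 6.04×10^5 km³

Required water volume = Δh × A = 1.5 m × 3.52×10^14 m² = 5.280×10^14 m³ = 5.280×10^5 km³.
Ice volume = water volume × ρ_w/ρ_ice = 5.280×10^5 × 1030/901 = 6.04×10^5 km³.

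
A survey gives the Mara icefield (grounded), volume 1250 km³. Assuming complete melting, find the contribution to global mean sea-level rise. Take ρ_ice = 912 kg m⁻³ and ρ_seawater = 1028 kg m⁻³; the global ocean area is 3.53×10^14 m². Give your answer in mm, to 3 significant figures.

Mara: 1250 km³ × (912/1028) = 1109 km³ of water.
Spread over 3.53×10^14 m² of ocean, Δh = 1.109×10^12 / 3.53×10^14 = 3.14×10^-3 m = 3.14 mm.

≈ 3.14 mm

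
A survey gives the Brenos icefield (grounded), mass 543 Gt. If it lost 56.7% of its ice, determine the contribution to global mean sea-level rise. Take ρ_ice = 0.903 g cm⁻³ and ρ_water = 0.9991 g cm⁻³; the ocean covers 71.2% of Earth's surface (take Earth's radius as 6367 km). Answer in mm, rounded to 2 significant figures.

Brenos: 0.567 × 543 Gt = 3.079×10^14 kg; dividing by ρ_w = 0.9991 g cm⁻³ = 999.1 kg m⁻³ gives 3.082×10^11 m³ of water.
Spread over 3.63×10^14 m² of ocean, Δh = 3.082×10^11 / 3.63×10^14 = 8.50×10^-4 m = 0.85 mm.

≈ 0.85 mm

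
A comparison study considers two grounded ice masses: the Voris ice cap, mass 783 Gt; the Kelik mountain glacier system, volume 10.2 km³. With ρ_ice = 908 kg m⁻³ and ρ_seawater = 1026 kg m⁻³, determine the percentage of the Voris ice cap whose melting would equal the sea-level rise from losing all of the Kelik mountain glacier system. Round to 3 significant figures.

≈ 1.18 %

Equal sea-level rise means equal mass of meltwater, i.e. equal mass of ice lost.
Ice mass of Kelik: 9.262×10^12 kg; ice mass of Voris: 7.830×10^14 kg.
Fraction required = 9.262×10^12 / 7.830×10^14 = 0.0118 → 1.18 %.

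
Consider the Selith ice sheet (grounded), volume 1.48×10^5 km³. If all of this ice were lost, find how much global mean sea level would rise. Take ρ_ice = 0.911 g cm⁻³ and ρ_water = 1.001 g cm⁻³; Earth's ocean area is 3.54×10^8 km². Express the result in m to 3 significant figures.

Selith: 1.48×10^5 km³ × (911/1001) = 1.347×10^5 km³ of water.
Spread over 3.54×10^14 m² of ocean, Δh = 1.347×10^14 / 3.54×10^14 = 0.380 m.

≈ 0.380 m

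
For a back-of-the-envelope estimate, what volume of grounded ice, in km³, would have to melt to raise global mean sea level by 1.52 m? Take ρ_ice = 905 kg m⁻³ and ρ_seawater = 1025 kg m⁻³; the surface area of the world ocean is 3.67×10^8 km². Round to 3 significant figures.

Required water volume = Δh × A = 1.52 m × 3.67×10^14 m² = 5.578×10^14 m³ = 5.578×10^5 km³.
Ice volume = water volume × ρ_w/ρ_ice = 5.578×10^5 × 1025/905 = 6.32×10^5 km³.

≈ 6.32×10^5 km³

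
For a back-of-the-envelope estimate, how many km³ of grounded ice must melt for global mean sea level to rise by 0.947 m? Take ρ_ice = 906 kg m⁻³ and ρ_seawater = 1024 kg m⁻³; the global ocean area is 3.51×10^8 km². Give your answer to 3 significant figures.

≈ 3.76×10^5 km³

Required water volume = Δh × A = 0.947 m × 3.51×10^14 m² = 3.324×10^14 m³ = 3.324×10^5 km³.
Ice volume = water volume × ρ_w/ρ_ice = 3.324×10^5 × 1024/906 = 3.76×10^5 km³.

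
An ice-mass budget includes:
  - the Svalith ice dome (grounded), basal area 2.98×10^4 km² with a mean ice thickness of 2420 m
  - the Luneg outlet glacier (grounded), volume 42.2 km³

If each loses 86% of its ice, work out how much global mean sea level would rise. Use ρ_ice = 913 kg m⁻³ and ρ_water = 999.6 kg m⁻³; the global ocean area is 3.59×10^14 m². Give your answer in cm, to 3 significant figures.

Svalith: ice volume = 2.98×10^4 km² × 2420 m = 7.212×10^4 km³; 0.86 × 7.212×10^4 × (913/999.6) = 5.665×10^4 km³ of water.
Luneg: 0.86 × 42.2 km³ × (913/999.6) = 33.15 km³ of water.
Total added water ≈ 5.668×10^13 m³ over 3.59×10^14 m² → Δh = 0.158 m = 15.8 cm.

≈ 15.8 cm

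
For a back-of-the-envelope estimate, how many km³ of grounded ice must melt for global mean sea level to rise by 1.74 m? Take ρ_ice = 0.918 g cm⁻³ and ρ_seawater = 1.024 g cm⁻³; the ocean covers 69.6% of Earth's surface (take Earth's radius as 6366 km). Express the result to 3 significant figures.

≈ 6.88×10^5 km³

Required water volume = Δh × A = 1.74 m × 3.54×10^14 m² = 6.167×10^14 m³ = 6.167×10^5 km³.
Ice volume = water volume × ρ_w/ρ_ice = 6.167×10^5 × 1024/918 = 6.88×10^5 km³.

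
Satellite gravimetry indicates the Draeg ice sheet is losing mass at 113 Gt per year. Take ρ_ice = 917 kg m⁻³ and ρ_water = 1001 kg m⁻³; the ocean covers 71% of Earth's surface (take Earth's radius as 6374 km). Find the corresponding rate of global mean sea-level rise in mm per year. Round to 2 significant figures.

≈ 0.31 mm/yr

ρ_w = 1001 kg m⁻³. Annual water volume added = 113 Gt / ρ_w = 1.130×10^14 kg / 1001 kg m⁻³ = 1.129×10^11 m³.
Δh per year = 1.129×10^11 / 3.62×10^14 = 3.11×10^-4 m = 0.31 mm.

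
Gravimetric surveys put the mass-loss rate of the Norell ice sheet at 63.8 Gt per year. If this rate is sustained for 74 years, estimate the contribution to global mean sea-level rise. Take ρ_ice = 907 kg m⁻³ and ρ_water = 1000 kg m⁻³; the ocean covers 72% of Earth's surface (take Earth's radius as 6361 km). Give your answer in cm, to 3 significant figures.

Total mass lost = 63.8 Gt/yr × 74 yr = 4721 Gt = 4.721×10^15 kg.
ρ_w = 1000 kg m⁻³, so water volume = 4.721×10^15 / 1000 = 4.721×10^12 m³.
Δh = 4.721×10^12 / 3.66×10^14 = 0.0129 m = 1.29 cm.

≈ 1.29 cm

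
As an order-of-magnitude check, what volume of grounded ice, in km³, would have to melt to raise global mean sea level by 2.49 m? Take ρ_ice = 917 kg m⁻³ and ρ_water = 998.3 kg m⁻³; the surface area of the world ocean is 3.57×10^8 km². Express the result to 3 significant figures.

Required water volume = Δh × A = 2.49 m × 3.57×10^14 m² = 8.889×10^14 m³ = 8.889×10^5 km³.
Ice volume = water volume × ρ_w/ρ_ice = 8.889×10^5 × 998.3/917 = 9.68×10^5 km³.

≈ 9.68×10^5 km³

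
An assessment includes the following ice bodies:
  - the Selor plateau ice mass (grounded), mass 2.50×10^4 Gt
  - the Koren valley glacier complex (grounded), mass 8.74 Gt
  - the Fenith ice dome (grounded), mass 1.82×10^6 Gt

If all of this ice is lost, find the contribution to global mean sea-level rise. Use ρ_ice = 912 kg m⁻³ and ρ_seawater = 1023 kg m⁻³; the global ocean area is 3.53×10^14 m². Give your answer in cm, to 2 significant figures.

≈ 510 cm

Selor: 2.50×10^4 Gt = 2.500×10^16 kg; dividing by ρ_w = 1023 kg m⁻³ gives 2.444×10^13 m³ of water.
Koren: 8.74 Gt = 8.740×10^12 kg; dividing by ρ_w = 1023 kg m⁻³ gives 8.543×10^9 m³ of water.
Fenith: 1.82×10^6 Gt = 1.820×10^18 kg; dividing by ρ_w = 1023 kg m⁻³ gives 1.779×10^15 m³ of water.
Total added water ≈ 1.804×10^15 m³ over 3.53×10^14 m² → Δh = 5.11 m = 510 cm.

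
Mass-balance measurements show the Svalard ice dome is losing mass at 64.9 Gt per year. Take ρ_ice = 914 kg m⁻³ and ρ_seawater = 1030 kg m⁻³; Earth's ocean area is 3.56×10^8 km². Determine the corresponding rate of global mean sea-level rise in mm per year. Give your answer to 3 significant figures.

ρ_w = 1030 kg m⁻³. Annual water volume added = 64.9 Gt / ρ_w = 6.490×10^13 kg / 1030 kg m⁻³ = 6.301×10^10 m³.
Δh per year = 6.301×10^10 / 3.56×10^14 = 1.77×10^-4 m = 0.177 mm.

≈ 0.177 mm/yr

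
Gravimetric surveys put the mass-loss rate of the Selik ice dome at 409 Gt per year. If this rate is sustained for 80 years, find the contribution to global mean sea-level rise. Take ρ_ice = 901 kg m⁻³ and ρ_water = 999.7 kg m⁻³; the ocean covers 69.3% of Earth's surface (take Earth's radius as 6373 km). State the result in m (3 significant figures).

Total mass lost = 409 Gt/yr × 80 yr = 3.272×10^4 Gt = 3.272×10^16 kg.
ρ_w = 999.7 kg m⁻³, so water volume = 3.272×10^16 / 999.7 = 3.273×10^13 m³.
Δh = 3.273×10^13 / 3.54×10^14 = 0.0925 m.

≈ 0.0925 m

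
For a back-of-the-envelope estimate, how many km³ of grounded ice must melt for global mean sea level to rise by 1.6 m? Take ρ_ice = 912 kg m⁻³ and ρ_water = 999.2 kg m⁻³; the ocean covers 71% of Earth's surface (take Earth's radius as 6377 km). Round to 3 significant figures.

≈ 6.36×10^5 km³

Required water volume = Δh × A = 1.6 m × 3.63×10^14 m² = 5.805×10^14 m³ = 5.805×10^5 km³.
Ice volume = water volume × ρ_w/ρ_ice = 5.805×10^5 × 999.2/912 = 6.36×10^5 km³.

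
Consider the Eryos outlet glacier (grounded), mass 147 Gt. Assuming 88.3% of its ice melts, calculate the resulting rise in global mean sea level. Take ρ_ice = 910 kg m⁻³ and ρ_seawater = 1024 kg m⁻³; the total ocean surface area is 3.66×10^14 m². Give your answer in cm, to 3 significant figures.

≈ 0.0346 cm

Eryos: 0.883 × 147 Gt = 1.298×10^14 kg; dividing by ρ_w = 1024 kg m⁻³ gives 1.268×10^11 m³ of water.
Spread over 3.66×10^14 m² of ocean, Δh = 1.268×10^11 / 3.66×10^14 = 3.46×10^-4 m = 0.0346 cm.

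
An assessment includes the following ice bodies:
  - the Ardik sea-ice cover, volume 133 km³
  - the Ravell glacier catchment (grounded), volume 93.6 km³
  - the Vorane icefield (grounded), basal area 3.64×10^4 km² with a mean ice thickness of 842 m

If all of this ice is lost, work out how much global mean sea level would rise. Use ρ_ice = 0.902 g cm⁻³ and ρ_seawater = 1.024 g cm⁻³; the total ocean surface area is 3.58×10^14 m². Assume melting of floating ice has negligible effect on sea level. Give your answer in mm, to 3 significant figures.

The Ardik sea-ice cover is floating and already displaces its own weight of water, so its melt adds essentially nothing to sea level.
Ravell: 93.6 km³ × (902/1024) = 82.45 km³ of water.
Vorane: ice volume = 3.64×10^4 km² × 842 m = 3.065×10^4 km³; 3.065×10^4 × (902/1024) = 2.700×10^4 km³ of water.
Total added water ≈ 2.708×10^13 m³ over 3.58×10^14 m² → Δh = 0.0756 m = 75.6 mm.

≈ 75.6 mm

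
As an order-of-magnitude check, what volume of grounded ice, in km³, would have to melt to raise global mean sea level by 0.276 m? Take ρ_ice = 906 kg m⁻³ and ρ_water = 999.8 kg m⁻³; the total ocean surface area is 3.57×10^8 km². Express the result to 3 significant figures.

Required water volume = Δh × A = 0.276 m × 3.57×10^14 m² = 9.853×10^13 m³ = 9.853×10^4 km³.
Ice volume = water volume × ρ_w/ρ_ice = 9.853×10^4 × 999.8/906 = 1.09×10^5 km³.

≈ 1.09×10^5 km³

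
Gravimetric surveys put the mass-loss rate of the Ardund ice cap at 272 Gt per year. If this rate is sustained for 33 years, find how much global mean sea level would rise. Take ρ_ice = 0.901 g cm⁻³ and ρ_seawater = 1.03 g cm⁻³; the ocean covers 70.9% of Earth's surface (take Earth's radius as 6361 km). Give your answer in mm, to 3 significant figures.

≈ 24.2 mm

Total mass lost = 272 Gt/yr × 33 yr = 8976 Gt = 8.976×10^15 kg.
ρ_w = 1.03 g cm⁻³ = 1030 kg m⁻³, so water volume = 8.976×10^15 / 1030 = 8.715×10^12 m³.
Δh = 8.715×10^12 / 3.61×10^14 = 0.0242 m = 24.2 mm.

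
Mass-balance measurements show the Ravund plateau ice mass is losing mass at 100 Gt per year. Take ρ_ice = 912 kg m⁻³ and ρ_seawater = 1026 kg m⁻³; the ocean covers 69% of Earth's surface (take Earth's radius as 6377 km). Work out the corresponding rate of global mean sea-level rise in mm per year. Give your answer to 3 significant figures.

≈ 0.276 mm/yr

ρ_w = 1026 kg m⁻³. Annual water volume added = 100 Gt / ρ_w = 1.000×10^14 kg / 1026 kg m⁻³ = 9.747×10^10 m³.
Δh per year = 9.747×10^10 / 3.53×10^14 = 2.76×10^-4 m = 0.276 mm.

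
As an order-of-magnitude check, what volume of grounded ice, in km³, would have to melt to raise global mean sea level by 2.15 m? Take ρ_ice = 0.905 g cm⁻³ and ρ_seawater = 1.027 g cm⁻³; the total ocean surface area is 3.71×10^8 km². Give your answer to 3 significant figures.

≈ 9.05×10^5 km³

Required water volume = Δh × A = 2.15 m × 3.71×10^14 m² = 7.976×10^14 m³ = 7.976×10^5 km³.
Ice volume = water volume × ρ_w/ρ_ice = 7.976×10^5 × 1027/905 = 9.05×10^5 km³.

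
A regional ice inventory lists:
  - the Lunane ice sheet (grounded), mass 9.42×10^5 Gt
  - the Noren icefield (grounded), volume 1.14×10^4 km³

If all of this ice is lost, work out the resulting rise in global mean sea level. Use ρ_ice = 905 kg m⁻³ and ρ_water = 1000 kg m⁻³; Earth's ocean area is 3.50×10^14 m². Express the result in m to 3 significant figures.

Lunane: 9.42×10^5 Gt = 9.420×10^17 kg; dividing by ρ_w = 1000 kg m⁻³ gives 9.420×10^14 m³ of water.
Noren: 1.14×10^4 km³ × (905/1000) = 1.032×10^4 km³ of water.
Total added water ≈ 9.523×10^14 m³ over 3.50×10^14 m² → Δh = 2.72 m.

≈ 2.72 m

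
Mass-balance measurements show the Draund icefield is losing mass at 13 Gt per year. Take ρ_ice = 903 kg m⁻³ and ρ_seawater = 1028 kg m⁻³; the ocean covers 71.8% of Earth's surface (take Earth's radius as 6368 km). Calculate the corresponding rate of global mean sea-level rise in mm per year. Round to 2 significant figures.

≈ 0.035 mm/yr

ρ_w = 1028 kg m⁻³. Annual water volume added = 13 Gt / ρ_w = 1.300×10^13 kg / 1028 kg m⁻³ = 1.265×10^10 m³.
Δh per year = 1.265×10^10 / 3.66×10^14 = 3.46×10^-5 m = 0.035 mm.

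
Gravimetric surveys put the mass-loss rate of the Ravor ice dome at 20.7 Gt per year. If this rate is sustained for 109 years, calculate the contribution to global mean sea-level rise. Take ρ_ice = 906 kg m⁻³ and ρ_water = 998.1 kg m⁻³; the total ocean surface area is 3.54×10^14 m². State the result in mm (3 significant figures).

≈ 6.39 mm

Total mass lost = 20.7 Gt/yr × 109 yr = 2256 Gt = 2.256×10^15 kg.
ρ_w = 998.1 kg m⁻³, so water volume = 2.256×10^15 / 998.1 = 2.261×10^12 m³.
Δh = 2.261×10^12 / 3.54×10^14 = 6.39×10^-3 m = 6.39 mm.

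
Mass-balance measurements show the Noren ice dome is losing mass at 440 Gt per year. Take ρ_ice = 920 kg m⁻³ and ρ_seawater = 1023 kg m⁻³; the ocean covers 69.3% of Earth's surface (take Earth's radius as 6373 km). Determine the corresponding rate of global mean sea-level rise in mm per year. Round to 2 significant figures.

ρ_w = 1023 kg m⁻³. Annual water volume added = 440 Gt / ρ_w = 4.400×10^14 kg / 1023 kg m⁻³ = 4.301×10^11 m³.
Δh per year = 4.301×10^11 / 3.54×10^14 = 1.22×10^-3 m = 1.2 mm.

≈ 1.2 mm/yr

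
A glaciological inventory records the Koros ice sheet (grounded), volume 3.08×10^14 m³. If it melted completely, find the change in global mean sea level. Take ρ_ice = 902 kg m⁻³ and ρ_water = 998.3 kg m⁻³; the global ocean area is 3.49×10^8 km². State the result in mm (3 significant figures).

Koros: 3.08×10^14 m³ × (902/998.3) = 2.783×10^14 m³ of water.
Spread over 3.49×10^14 m² of ocean, Δh = 2.783×10^14 / 3.49×10^14 = 0.797 m = 797 mm.

≈ 797 mm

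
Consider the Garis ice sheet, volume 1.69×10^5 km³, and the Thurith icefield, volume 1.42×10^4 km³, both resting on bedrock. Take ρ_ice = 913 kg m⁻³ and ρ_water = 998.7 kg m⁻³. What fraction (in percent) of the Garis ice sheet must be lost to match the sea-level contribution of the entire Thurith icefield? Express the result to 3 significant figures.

≈ 8.40 %

Equal sea-level rise means equal mass of meltwater, i.e. equal mass of ice lost.
Ice mass of Thurith: 1.296×10^16 kg; ice mass of Garis: 1.543×10^17 kg.
Fraction required = 1.296×10^16 / 1.543×10^17 = 0.0840 → 8.40 %.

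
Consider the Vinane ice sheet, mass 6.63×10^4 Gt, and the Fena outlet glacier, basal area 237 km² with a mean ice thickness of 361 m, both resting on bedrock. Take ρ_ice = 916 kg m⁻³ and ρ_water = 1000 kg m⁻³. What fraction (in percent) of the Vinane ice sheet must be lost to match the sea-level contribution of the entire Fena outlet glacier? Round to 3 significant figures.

≈ 0.118 %

Equal sea-level rise means equal mass of meltwater, i.e. equal mass of ice lost.
Ice mass of Fena: 7.837×10^13 kg; ice mass of Vinane: 6.630×10^16 kg.
Fraction required = 7.837×10^13 / 6.630×10^16 = 1.18×10^-3 → 0.118 %.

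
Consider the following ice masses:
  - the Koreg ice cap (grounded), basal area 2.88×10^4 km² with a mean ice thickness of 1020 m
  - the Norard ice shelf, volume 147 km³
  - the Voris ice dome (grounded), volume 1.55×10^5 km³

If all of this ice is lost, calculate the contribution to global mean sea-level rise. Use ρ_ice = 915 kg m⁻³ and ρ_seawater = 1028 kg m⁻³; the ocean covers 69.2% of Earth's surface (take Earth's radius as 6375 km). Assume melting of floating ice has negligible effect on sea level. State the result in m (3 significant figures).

≈ 0.464 m

Koreg: ice volume = 2.88×10^4 km² × 1020 m = 2.938×10^4 km³; 2.938×10^4 × (915/1028) = 2.615×10^4 km³ of water.
The Norard ice shelf is floating and already displaces its own weight of water, so its melt adds essentially nothing to sea level.
Voris: 1.55×10^5 km³ × (915/1028) = 1.380×10^5 km³ of water.
Total added water ≈ 1.641×10^14 m³ over 3.53×10^14 m² → Δh = 0.464 m.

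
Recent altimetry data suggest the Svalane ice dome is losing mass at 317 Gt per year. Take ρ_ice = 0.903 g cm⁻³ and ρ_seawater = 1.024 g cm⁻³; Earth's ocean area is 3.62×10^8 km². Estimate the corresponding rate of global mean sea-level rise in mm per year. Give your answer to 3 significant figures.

ρ_w = 1.024 g cm⁻³ = 1024 kg m⁻³. Annual water volume added = 317 Gt / ρ_w = 3.170×10^14 kg / 1024 kg m⁻³ = 3.096×10^11 m³.
Δh per year = 3.096×10^11 / 3.62×10^14 = 8.55×10^-4 m = 0.855 mm.

≈ 0.855 mm/yr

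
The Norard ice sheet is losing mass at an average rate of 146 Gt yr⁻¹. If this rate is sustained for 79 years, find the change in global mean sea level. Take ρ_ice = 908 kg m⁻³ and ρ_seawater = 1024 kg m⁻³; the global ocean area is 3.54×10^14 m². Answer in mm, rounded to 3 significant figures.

≈ 31.8 mm

Total mass lost = 146 Gt/yr × 79 yr = 1.153×10^4 Gt = 1.153×10^16 kg.
ρ_w = 1024 kg m⁻³, so water volume = 1.153×10^16 / 1024 = 1.126×10^13 m³.
Δh = 1.126×10^13 / 3.54×10^14 = 0.0318 m = 31.8 mm.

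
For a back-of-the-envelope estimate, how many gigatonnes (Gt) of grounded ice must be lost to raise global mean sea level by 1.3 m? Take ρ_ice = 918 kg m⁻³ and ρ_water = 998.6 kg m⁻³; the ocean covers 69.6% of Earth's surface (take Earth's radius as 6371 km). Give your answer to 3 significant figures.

Required water volume = Δh × A = 1.3 m × 3.55×10^14 m² = 4.615×10^14 m³.
ρ_w = 998.6 kg m⁻³, so the mass of water = 4.615×10^14 m³ × 998.6 kg m⁻³ = 4.609×10^17 kg = 4.61×10^5 Gt (and the same mass of ice, by conservation).

≈ 4.61×10^5 Gt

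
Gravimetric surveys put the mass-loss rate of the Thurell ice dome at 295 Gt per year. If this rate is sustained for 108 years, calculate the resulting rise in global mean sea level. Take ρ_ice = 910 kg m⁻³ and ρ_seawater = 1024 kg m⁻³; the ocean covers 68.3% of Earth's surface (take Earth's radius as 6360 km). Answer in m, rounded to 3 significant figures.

Total mass lost = 295 Gt/yr × 108 yr = 3.186×10^4 Gt = 3.186×10^16 kg.
ρ_w = 1024 kg m⁻³, so water volume = 3.186×10^16 / 1024 = 3.111×10^13 m³.
Δh = 3.111×10^13 / 3.47×10^14 = 0.0896 m.

≈ 0.0896 m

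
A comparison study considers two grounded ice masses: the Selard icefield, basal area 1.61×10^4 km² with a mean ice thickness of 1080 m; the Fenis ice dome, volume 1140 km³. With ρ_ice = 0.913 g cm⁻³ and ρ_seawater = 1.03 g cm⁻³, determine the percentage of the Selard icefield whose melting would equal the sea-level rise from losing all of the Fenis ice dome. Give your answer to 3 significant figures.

≈ 6.56 %

Equal sea-level rise means equal mass of meltwater, i.e. equal mass of ice lost.
Ice mass of Fenis: 1.041×10^15 kg; ice mass of Selard: 1.588×10^16 kg.
Fraction required = 1.041×10^15 / 1.588×10^16 = 0.0656 → 6.56 %.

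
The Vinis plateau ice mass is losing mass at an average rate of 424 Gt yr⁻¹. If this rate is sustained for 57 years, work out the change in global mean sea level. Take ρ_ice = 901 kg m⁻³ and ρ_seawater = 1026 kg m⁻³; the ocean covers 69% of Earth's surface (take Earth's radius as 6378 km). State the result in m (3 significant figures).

Total mass lost = 424 Gt/yr × 57 yr = 2.417×10^4 Gt = 2.417×10^16 kg.
ρ_w = 1026 kg m⁻³, so water volume = 2.417×10^16 / 1026 = 2.356×10^13 m³.
Δh = 2.356×10^13 / 3.53×10^14 = 0.0668 m.

≈ 0.0668 m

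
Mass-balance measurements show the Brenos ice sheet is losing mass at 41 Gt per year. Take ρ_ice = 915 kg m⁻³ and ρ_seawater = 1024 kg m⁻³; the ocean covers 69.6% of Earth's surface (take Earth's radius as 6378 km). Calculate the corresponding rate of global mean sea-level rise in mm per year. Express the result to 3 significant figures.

≈ 0.113 mm/yr

ρ_w = 1024 kg m⁻³. Annual water volume added = 41 Gt / ρ_w = 4.100×10^13 kg / 1024 kg m⁻³ = 4.004×10^10 m³.
Δh per year = 4.004×10^10 / 3.56×10^14 = 1.13×10^-4 m = 0.113 mm.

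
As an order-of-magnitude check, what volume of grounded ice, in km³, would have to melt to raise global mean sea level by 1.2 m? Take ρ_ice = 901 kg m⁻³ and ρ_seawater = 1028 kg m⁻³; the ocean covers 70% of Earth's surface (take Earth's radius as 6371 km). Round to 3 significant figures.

≈ 4.89×10^5 km³

Required water volume = Δh × A = 1.2 m × 3.57×10^14 m² = 4.285×10^14 m³ = 4.285×10^5 km³.
Ice volume = water volume × ρ_w/ρ_ice = 4.285×10^5 × 1028/901 = 4.89×10^5 km³.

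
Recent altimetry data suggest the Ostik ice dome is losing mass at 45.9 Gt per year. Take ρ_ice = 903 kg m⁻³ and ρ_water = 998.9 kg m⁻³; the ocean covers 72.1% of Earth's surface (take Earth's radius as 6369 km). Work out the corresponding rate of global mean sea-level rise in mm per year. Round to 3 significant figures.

≈ 0.125 mm/yr

ρ_w = 998.9 kg m⁻³. Annual water volume added = 45.9 Gt / ρ_w = 4.590×10^13 kg / 998.9 kg m⁻³ = 4.595×10^10 m³.
Δh per year = 4.595×10^10 / 3.68×10^14 = 1.25×10^-4 m = 0.125 mm.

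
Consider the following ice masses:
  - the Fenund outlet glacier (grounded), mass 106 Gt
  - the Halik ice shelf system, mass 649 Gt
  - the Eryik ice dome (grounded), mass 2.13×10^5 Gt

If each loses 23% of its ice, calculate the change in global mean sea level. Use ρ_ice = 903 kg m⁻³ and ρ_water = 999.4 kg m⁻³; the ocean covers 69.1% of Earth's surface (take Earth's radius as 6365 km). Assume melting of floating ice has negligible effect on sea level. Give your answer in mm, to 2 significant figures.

Fenund: 0.23 × 106 Gt = 2.438×10^13 kg; dividing by ρ_w = 999.4 kg m⁻³ gives 2.439×10^10 m³ of water.
The Halik ice shelf system is floating and already displaces its own weight of water, so its melt adds essentially nothing to sea level.
Eryik: 0.23 × 2.13×10^5 Gt = 4.899×10^16 kg; dividing by ρ_w = 999.4 kg m⁻³ gives 4.902×10^13 m³ of water.
Total added water ≈ 4.904×10^13 m³ over 3.52×10^14 m² → Δh = 0.139 m = 140 mm.

≈ 140 mm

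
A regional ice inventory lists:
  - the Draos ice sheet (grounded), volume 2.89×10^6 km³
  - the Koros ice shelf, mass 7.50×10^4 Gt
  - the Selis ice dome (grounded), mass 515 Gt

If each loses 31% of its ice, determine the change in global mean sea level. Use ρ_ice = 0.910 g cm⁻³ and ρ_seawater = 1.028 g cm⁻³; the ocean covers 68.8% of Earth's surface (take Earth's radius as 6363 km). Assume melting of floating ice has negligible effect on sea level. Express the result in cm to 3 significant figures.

≈ 227 cm

Draos: 0.31 × 2.89×10^6 km³ × (910/1028) = 7.931×10^5 km³ of water.
The Koros ice shelf is floating and already displaces its own weight of water, so its melt adds essentially nothing to sea level.
Selis: 0.31 × 515 Gt = 1.596×10^14 kg; dividing by ρ_w = 1.028 g cm⁻³ = 1028 kg m⁻³ gives 1.553×10^11 m³ of water.
Total added water ≈ 7.932×10^14 m³ over 3.50×10^14 m² → Δh = 2.27 m = 227 cm.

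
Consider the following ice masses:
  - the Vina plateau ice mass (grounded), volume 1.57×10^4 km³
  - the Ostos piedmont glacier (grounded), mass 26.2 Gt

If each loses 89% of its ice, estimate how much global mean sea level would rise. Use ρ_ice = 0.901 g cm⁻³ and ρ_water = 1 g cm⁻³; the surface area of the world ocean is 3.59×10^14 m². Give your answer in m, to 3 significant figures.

Vina: 0.89 × 1.57×10^4 km³ × (901/1000) = 1.259×10^4 km³ of water.
Ostos: 0.89 × 26.2 Gt = 2.332×10^13 kg; dividing by ρ_w = 1 g cm⁻³ = 1000 kg m⁻³ gives 2.332×10^10 m³ of water.
Total added water ≈ 1.261×10^13 m³ over 3.59×10^14 m² → Δh = 0.0351 m.

≈ 0.0351 m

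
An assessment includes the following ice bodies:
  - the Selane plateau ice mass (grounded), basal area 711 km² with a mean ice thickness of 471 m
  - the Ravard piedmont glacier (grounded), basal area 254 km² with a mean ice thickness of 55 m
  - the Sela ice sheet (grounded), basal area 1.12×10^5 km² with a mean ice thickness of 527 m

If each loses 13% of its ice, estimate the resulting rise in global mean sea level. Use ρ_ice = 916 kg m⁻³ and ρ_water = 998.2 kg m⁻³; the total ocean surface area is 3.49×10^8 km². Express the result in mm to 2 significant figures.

Selane: ice volume = 711 km² × 471 m = 334.9 km³; 0.13 × 334.9 × (916/998.2) = 39.95 km³ of water.
Ravard: ice volume = 254 km² × 55 m = 13.97 km³; 0.13 × 13.97 × (916/998.2) = 1.667 km³ of water.
Sela: ice volume = 1.12×10^5 km² × 527 m = 5.902×10^4 km³; 0.13 × 5.902×10^4 × (916/998.2) = 7041 km³ of water.
Total added water ≈ 7.083×10^12 m³ over 3.49×10^14 m² → Δh = 0.0203 m = 20 mm.

≈ 20 mm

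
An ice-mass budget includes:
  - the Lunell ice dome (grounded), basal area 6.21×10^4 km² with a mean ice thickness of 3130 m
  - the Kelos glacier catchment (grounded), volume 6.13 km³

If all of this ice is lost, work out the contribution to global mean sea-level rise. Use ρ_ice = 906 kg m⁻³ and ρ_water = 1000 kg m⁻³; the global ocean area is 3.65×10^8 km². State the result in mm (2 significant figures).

≈ 480 mm

Lunell: ice volume = 6.21×10^4 km² × 3130 m = 1.944×10^5 km³; 1.944×10^5 × (906/1000) = 1.761×10^5 km³ of water.
Kelos: 6.13 km³ × (906/1000) = 5.554 km³ of water.
Total added water ≈ 1.761×10^14 m³ over 3.65×10^14 m² → Δh = 0.482 m = 480 mm.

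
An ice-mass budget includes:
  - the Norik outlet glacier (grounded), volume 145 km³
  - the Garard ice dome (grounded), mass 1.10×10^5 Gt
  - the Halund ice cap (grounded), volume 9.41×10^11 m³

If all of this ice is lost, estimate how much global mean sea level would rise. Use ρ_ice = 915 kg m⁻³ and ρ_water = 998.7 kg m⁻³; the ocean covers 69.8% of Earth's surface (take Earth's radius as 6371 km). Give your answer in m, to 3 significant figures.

Norik: 145 km³ × (915/998.7) = 132.8 km³ of water.
Garard: 1.10×10^5 Gt = 1.100×10^17 kg; dividing by ρ_w = 998.7 kg m⁻³ gives 1.101×10^14 m³ of water.
Halund: 9.41×10^11 m³ × (915/998.7) = 8.621×10^11 m³ of water.
Total added water ≈ 1.111×10^14 m³ over 3.56×10^14 m² → Δh = 0.312 m.

≈ 0.312 m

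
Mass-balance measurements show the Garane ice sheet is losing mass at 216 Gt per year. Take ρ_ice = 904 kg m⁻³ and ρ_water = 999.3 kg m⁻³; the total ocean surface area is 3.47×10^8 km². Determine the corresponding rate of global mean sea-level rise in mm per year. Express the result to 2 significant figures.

ρ_w = 999.3 kg m⁻³. Annual water volume added = 216 Gt / ρ_w = 2.160×10^14 kg / 999.3 kg m⁻³ = 2.162×10^11 m³.
Δh per year = 2.162×10^11 / 3.47×10^14 = 6.23×10^-4 m = 0.62 mm.

≈ 0.62 mm/yr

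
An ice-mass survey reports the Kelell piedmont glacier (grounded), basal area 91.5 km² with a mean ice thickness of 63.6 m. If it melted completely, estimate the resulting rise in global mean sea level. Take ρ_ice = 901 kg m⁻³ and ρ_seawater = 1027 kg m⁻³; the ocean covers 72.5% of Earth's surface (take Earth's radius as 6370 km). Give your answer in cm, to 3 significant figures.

Kelell: ice volume = 91.5 km² × 63.6 m = 5.819 km³; 5.819 × (901/1027) = 5.105 km³ of water.
Spread over 3.70×10^14 m² of ocean, Δh = 5.105×10^9 / 3.70×10^14 = 1.38×10^-5 m = 1.38×10^-3 cm.

≈ 1.38×10^-3 cm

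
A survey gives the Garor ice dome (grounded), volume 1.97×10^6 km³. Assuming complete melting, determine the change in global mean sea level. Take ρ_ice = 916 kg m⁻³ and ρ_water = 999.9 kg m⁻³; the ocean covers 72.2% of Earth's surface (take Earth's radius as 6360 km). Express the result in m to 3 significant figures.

≈ 4.92 m

Garor: 1.97×10^6 km³ × (916/999.9) = 1.805×10^6 km³ of water.
Spread over 3.67×10^14 m² of ocean, Δh = 1.805×10^15 / 3.67×10^14 = 4.92 m.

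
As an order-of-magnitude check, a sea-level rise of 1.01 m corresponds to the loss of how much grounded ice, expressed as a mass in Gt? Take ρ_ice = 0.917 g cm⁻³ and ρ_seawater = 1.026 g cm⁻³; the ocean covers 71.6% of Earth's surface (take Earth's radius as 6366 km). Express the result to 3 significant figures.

≈ 3.78×10^5 Gt

Required water volume = Δh × A = 1.01 m × 3.65×10^14 m² = 3.683×10^14 m³.
ρ_w = 1.026 g cm⁻³ = 1026 kg m⁻³, so the mass of water = 3.683×10^14 m³ × 1026 kg m⁻³ = 3.779×10^17 kg = 3.78×10^5 Gt (and the same mass of ice, by conservation).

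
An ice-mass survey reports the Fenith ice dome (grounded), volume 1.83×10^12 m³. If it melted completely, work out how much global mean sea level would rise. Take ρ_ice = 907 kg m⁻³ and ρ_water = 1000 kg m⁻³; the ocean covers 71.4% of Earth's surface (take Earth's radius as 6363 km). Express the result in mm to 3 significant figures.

≈ 4.57 mm

Fenith: 1.83×10^12 m³ × (907/1000) = 1.660×10^12 m³ of water.
Spread over 3.63×10^14 m² of ocean, Δh = 1.660×10^12 / 3.63×10^14 = 4.57×10^-3 m = 4.57 mm.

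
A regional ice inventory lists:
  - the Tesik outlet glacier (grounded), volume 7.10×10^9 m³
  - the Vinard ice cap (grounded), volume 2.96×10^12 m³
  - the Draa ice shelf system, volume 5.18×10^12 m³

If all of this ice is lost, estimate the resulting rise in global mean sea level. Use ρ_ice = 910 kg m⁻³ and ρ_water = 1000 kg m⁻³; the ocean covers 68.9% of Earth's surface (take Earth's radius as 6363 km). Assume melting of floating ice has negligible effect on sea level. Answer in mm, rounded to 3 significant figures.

≈ 7.70 mm

Tesik: 7.10×10^9 m³ × (910/1000) = 6.461×10^9 m³ of water.
Vinard: 2.96×10^12 m³ × (910/1000) = 2.694×10^12 m³ of water.
The Draa ice shelf system is floating and already displaces its own weight of water, so its melt adds essentially nothing to sea level.
Total added water ≈ 2.700×10^12 m³ over 3.51×10^14 m² → Δh = 7.70×10^-3 m = 7.70 mm.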